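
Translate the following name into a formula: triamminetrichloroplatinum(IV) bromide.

[PtCl3(NH3)3]Br

Ligands: 3 chloro (Cl, -1), 3 ammine (NH3, neutral). Ligand charge sum = -3.
Charge balance with bromide (-1) requires 1 complex ion per 1 bromide.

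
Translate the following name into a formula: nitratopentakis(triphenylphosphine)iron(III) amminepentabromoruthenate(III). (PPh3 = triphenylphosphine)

[Fe(NO3)(PPh3)5][RuBr5(NH3)]

Cation [Fe…]: ligand charges -1, Fe(III) ⇒ ion charge 2+.
Anion [Ru…]: ligand charges -5, Ru(III) ⇒ ion charge 2−.
One 2+ cation balances one 2− anion.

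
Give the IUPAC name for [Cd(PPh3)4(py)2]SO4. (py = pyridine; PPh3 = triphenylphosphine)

bis(pyridine)tetrakis(triphenylphosphine)cadmium(II) sulfate

The 1 sulfate counter-ion carries a total charge of -2, so each complex ion is 2+.
Ligand charges: 2×pyridine (neutral), 4×triphenylphosphine (neutral); total 0. So Cd + (0) = 2+, giving Cd = +2.
Ligands are named alphabetically: pyridine before triphenylphosphine.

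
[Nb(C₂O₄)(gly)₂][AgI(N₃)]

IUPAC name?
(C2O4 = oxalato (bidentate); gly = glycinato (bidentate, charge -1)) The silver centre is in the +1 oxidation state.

Both ions are complex: the cation is named first with the plain metal name, the anion second with the -ate form; each ion's ligands are alphabetised independently.
Ag is given as +1; the anion's ligand charges sum to -2, so the complex anion is 1−.
A 1:1 salt means the cation carries the equal and opposite charge, 1+.
Cation: ligand charges sum to -4; for the ion to be 1+, Nb = +5.

bis(glycinato)oxalatoniobium(V) azidoiodoargentate(I)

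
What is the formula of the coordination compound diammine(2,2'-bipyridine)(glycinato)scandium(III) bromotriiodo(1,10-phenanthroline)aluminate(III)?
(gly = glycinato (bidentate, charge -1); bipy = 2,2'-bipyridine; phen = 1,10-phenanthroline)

Cation [Sc…]: ligand charges -1, Sc(III) ⇒ ion charge 2+.
Anion [Al…]: ligand charges -4, Al(III) ⇒ ion charge 1−.
One 2+ cation requires 2 of the 1− anion.

[Sc(bipy)(gly)(NH3)2][AlBrI3(phen)]2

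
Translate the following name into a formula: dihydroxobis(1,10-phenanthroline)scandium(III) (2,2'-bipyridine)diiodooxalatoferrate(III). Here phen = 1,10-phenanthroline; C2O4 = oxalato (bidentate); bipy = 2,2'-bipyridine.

Cation [Sc…]: ligand charges -2, Sc(III) ⇒ ion charge 1+.
Anion [Fe…]: ligand charges -4, Fe(III) ⇒ ion charge 1−.

[Sc(OH)2(phen)2][Fe(bipy)(C2O4)I2]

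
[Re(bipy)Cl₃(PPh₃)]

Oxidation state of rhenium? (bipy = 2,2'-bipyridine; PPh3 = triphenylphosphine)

+3

No counter-ion: the bracketed complex is neutral.
Ligand charges: 3×Cl = -3; 1×bipy neutral; 1×PPh3 neutral; sum -3.
Re + (-3) = 0 ⇒ Re is +3.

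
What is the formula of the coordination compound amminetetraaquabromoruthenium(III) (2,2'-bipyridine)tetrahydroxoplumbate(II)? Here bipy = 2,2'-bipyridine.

Cation [Ru…]: ligand charges -1, Ru(III) ⇒ ion charge 2+.
Anion [Pb…]: ligand charges -4, Pb(II) ⇒ ion charge 2−.
One 2+ cation balances one 2− anion.

[RuBr(H2O)4(NH3)][Pb(bipy)(OH)4]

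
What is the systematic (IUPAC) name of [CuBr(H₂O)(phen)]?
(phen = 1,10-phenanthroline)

There is no counter-ion, so the complex is neutral overall.
Ligand charges: 1×bromo (-1 each), 1×1,10-phenanthroline (neutral), 1×aqua (neutral); total -1. So Cu + (-1) = 0, giving Cu = +1.
Ligands are named alphabetically: aqua before bromo before phenanthroline.

aquabromo(1,10-phenanthroline)copper(I)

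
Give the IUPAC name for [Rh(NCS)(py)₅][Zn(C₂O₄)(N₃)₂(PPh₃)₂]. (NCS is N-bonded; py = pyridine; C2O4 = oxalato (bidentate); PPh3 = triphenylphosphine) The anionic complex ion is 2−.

isothiocyanatopentakis(pyridine)rhodium(III) diazidooxalatobis(triphenylphosphine)zincate(II)

The complex anion is given as 2−; its ligand charges sum to -4, so Zn = +2.
A 1:1 salt means the cation carries the equal and opposite charge, 2+.
Cation: ligand charges sum to -1; for the ion to be 2+, Rh = +3.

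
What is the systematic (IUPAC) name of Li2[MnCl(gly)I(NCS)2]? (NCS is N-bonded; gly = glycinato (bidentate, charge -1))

The 2 lithium counter-ions carry a total charge of +2, so each complex ion is 2−.
Ligand charges: 1×iodo (-1 each), 2×isothiocyanato (-1 each), 1×glycinato (-1 each), 1×chloro (-1 each); total -5. So Mn + (-5) = 2−, giving Mn = +3.
Ligands are named alphabetically: chloro before glycinato before iodo before isothiocyanato.
The complex ion is anionic, so manganese takes the -ate form manganate(III).

lithium chloro(glycinato)iododiisothiocyanatomanganate(III)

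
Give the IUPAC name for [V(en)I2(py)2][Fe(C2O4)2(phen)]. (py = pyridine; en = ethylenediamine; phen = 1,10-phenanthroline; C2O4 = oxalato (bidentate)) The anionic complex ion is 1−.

Both ions are complex: the cation is named first with the plain metal name, the anion second with the -ate form; each ion's ligands are alphabetised independently.
The complex anion is given as 1−; its ligand charges sum to -4, so Fe = +3.
A 1:1 salt means the cation carries the equal and opposite charge, 1+.
Cation: ligand charges sum to -2; for the ion to be 1+, V = +3.

(ethylenediamine)diiodobis(pyridine)vanadium(III) dioxalato(1,10-phenanthroline)ferrate(III)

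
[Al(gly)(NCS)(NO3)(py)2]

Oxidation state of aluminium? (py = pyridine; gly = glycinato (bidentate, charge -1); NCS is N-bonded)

+3

No counter-ion: the bracketed complex is neutral.
Ligand charges: 2×py neutral; 1×gly = -1; 1×NO3 = -1; 1×NCS = -1; sum -3.
Al + (-3) = 0 ⇒ Al is +3.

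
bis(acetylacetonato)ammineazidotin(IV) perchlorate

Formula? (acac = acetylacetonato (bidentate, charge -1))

Ligands: 1 ammine (NH3, neutral), 2 acetylacetonato (acac, -1), 1 azido (N3, -1). Ligand charge sum = -3.
With Sn in oxidation state +4, the complex ion is [Sn...]^1+.
Charge balance with perchlorate (-1) requires 1 complex ion per 1 perchlorate.

[Sn(acac)2(N3)(NH3)]ClO4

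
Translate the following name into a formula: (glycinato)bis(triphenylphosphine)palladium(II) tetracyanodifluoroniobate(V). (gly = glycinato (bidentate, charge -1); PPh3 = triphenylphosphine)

[Pd(gly)(PPh3)2][Nb(CN)4F2]

Cation [Pd…]: ligand charges -1, Pd(II) ⇒ ion charge 1+.
Anion [Nb…]: ligand charges -6, Nb(V) ⇒ ion charge 1−.
One 1+ cation balances one 1− anion.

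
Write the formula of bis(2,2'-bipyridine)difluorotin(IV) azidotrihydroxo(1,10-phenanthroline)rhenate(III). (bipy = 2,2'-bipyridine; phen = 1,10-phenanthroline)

Cation [Sn…]: ligand charges -2, Sn(IV) ⇒ ion charge 2+.
Anion [Re…]: ligand charges -4, Re(III) ⇒ ion charge 1−.
One 2+ cation requires 2 of the 1− anion.

[Sn(bipy)2F2][Re(N3)(OH)3(phen)]2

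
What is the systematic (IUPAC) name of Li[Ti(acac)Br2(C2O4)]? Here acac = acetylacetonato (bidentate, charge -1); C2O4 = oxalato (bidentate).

lithium (acetylacetonato)dibromooxalatotitanate(IV)

The 1 lithium counter-ion carries a total charge of +1, so each complex ion is 1−.
Ligand charges: 1×acetylacetonato (-1 each), 1×oxalato (-2 each), 2×bromo (-1 each); total -5. So Ti + (-5) = 1−, giving Ti = +4.
Ligands are named alphabetically: acetylacetonato before bromo before oxalato.
The complex ion is anionic, so titanium takes the -ate form titanate(IV).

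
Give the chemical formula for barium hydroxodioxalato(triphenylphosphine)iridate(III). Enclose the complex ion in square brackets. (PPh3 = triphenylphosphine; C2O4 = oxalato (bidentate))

Ligands: 1 triphenylphosphine (PPh3, neutral), 1 hydroxo (OH, -1), 2 oxalato (C2O4, -2). Ligand charge sum = -5.
With Ir in oxidation state +3, the complex ion is [Ir...]^2−.
Charge balance with barium (+2) requires 1 complex ion per 1 barium.

Ba[Ir(C2O4)2(OH)(PPh3)]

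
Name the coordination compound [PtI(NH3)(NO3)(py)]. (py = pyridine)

There is no counter-ion, so the complex is neutral overall.
Ligand charges: 1×pyridine (neutral), 1×ammine (neutral), 1×nitrato (-1 each), 1×iodo (-1 each); total -2. So Pt + (-2) = 0, giving Pt = +2.
Ligands are named alphabetically: ammine before iodo before nitrato before pyridine.

ammineiodonitrato(pyridine)platinum(II)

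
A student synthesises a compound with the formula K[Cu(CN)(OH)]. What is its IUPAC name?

The 1 potassium counter-ion carries a total charge of +1, so each complex ion is 1−.
Ligand charges: 1×cyano (-1 each), 1×hydroxo (-1 each); total -2. So Cu + (-2) = 1−, giving Cu = +1.
The complex ion is anionic, so copper takes the -ate form cuprate(I).

potassium cyanohydroxocuprate(I)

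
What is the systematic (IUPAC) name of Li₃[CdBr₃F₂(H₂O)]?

lithium aquatribromodifluorocadmate(II)

The 3 lithium counter-ions carry a total charge of +3, so each complex ion is 3−.
Ligand charges: 1×aqua (neutral), 2×fluoro (-1 each), 3×bromo (-1 each); total -5. So Cd + (-5) = 3−, giving Cd = +2.
The complex ion is anionic, so cadmium takes the -ate form cadmate(II).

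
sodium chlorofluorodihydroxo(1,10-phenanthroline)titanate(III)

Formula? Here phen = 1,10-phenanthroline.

Ligands: 1 1,10-phenanthroline (phen, neutral), 1 chloro (Cl, -1), 2 hydroxo (OH, -1), 1 fluoro (F, -1). Ligand charge sum = -4.
With Ti in oxidation state +3, the complex ion is [Ti...]^1−.
Charge balance with sodium (+1) requires 1 complex ion per 1 sodium.

Na[TiClF(OH)2(phen)]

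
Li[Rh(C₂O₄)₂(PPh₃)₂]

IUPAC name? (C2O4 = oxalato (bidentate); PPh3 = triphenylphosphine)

The 1 lithium counter-ion carries a total charge of +1, so each complex ion is 1−.
Ligand charges: 2×oxalato (-2 each), 2×triphenylphosphine (neutral); total -4. So Rh + (-4) = 1−, giving Rh = +3.
Ligands are named alphabetically: oxalato before triphenylphosphine.
The complex ion is anionic, so rhodium takes the -ate form rhodate(III).

lithium dioxalatobis(triphenylphosphine)rhodate(III)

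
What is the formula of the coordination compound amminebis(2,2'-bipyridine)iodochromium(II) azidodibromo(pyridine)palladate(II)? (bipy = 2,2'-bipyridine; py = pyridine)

[Cr(bipy)2I(NH3)][PdBr2(N3)(py)]

Cation [Cr…]: ligand charges -1, Cr(II) ⇒ ion charge 1+.
Anion [Pd…]: ligand charges -3, Pd(II) ⇒ ion charge 1−.
One 1+ cation balances one 1− anion.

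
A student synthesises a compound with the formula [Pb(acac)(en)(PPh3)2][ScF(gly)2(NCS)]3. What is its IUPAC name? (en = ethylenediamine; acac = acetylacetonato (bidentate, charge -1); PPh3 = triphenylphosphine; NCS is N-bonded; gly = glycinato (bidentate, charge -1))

(acetylacetonato)(ethylenediamine)bis(triphenylphosphine)lead(IV) fluorobis(glycinato)isothiocyanatoscandate(III)

Scandium is always +3 in its complexes; the anion's ligand charges sum to -4, so the complex anion is 1−.
With 3 anions per cation, the cation must be 3×1 = 3+.
Cation: ligand charges sum to -1; for the ion to be 3+, Pb = +4.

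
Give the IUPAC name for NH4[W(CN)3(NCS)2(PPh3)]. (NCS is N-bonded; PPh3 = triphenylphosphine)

The 1 ammonium counter-ion carries a total charge of +1, so each complex ion is 1−.
Ligand charges: 3×cyano (-1 each), 2×isothiocyanato (-1 each), 1×triphenylphosphine (neutral); total -5. So W + (-5) = 1−, giving W = +4.
The complex ion is anionic, so tungsten takes the -ate form tungstate(IV).

ammonium tricyanodiisothiocyanato(triphenylphosphine)tungstate(IV)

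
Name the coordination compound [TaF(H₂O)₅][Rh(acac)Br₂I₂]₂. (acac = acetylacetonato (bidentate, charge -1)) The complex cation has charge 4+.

The complex cation is given as 4+; its ligand charges sum to -1, so Ta = +5.
With 2 anions per cation, each anion must be 4/2 = 2−.
Anion: ligand charges sum to -5; for the ion to be 2−, Rh = +3.

pentaaquafluorotantalum(V) (acetylacetonato)dibromodiiodorhodate(III)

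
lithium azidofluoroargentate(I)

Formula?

Ligands: 1 fluoro (F, -1), 1 azido (N3, -1). Ligand charge sum = -2.
With Ag in oxidation state +1, the complex ion is [Ag...]^1−.
Charge balance with lithium (+1) requires 1 complex ion per 1 lithium.

Li[AgF(N3)]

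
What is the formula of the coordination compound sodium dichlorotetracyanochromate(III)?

Na3[CrCl2(CN)4]

Ligands: 2 chloro (Cl, -1), 4 cyano (CN, -1). Ligand charge sum = -6.
With Cr in oxidation state +3, the complex ion is [Cr...]^3−.
Charge balance with sodium (+1) requires 1 complex ion per 3 sodium.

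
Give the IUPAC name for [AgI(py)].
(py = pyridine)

iodo(pyridine)silver(I)

There is no counter-ion, so the complex is neutral overall.
Ligand charges: 1×iodo (-1 each), 1×pyridine (neutral); total -1. So Ag + (-1) = 0, giving Ag = +1.
Ligands are named alphabetically: iodo before pyridine.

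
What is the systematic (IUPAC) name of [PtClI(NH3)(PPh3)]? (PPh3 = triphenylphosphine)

There is no counter-ion, so the complex is neutral overall.
Ligand charges: 1×triphenylphosphine (neutral), 1×chloro (-1 each), 1×iodo (-1 each), 1×ammine (neutral); total -2. So Pt + (-2) = 0, giving Pt = +2.
Ligands are named alphabetically: ammine before chloro before iodo before triphenylphosphine.

amminechloroiodo(triphenylphosphine)platinum(II)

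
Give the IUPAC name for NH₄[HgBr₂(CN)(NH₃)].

The 1 ammonium counter-ion carries a total charge of +1, so each complex ion is 1−.
Ligand charges: 2×bromo (-1 each), 1×ammine (neutral), 1×cyano (-1 each); total -3. So Hg + (-3) = 1−, giving Hg = +2.
Ligands are named alphabetically: ammine before bromo before cyano.
The complex ion is anionic, so mercury takes the -ate form mercurate(II).

ammonium amminedibromocyanomercurate(II)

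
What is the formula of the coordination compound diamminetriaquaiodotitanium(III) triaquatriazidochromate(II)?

[Ti(H2O)3I(NH3)2][Cr(H2O)3(N3)3]2

Cation [Ti…]: ligand charges -1, Ti(III) ⇒ ion charge 2+.
Anion [Cr…]: ligand charges -3, Cr(II) ⇒ ion charge 1−.
One 2+ cation requires 2 of the 1− anion.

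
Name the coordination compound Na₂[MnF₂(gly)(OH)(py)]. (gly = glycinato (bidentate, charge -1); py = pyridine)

The 2 sodium counter-ions carry a total charge of +2, so each complex ion is 2−.
Ligand charges: 1×glycinato (-1 each), 1×pyridine (neutral), 1×hydroxo (-1 each), 2×fluoro (-1 each); total -4. So Mn + (-4) = 2−, giving Mn = +2.
Ligands are named alphabetically: fluoro before glycinato before hydroxo before pyridine.
The complex ion is anionic, so manganese takes the -ate form manganate(II).

sodium difluoro(glycinato)hydroxo(pyridine)manganate(II)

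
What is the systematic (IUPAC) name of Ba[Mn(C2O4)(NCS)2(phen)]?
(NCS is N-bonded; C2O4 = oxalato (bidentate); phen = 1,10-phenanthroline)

barium diisothiocyanatooxalato(1,10-phenanthroline)manganate(II)

The 1 barium counter-ion carries a total charge of +2, so each complex ion is 2−.
Ligand charges: 2×isothiocyanato (-1 each), 1×oxalato (-2 each), 1×1,10-phenanthroline (neutral); total -4. So Mn + (-4) = 2−, giving Mn = +2.
The complex ion is anionic, so manganese takes the -ate form manganate(II).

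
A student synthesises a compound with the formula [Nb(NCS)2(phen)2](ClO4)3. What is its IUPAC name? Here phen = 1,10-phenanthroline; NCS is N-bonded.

diisothiocyanatobis(1,10-phenanthroline)niobium(V) perchlorate

The 3 perchlorate counter-ions carry a total charge of -3, so each complex ion is 3+.
Ligand charges: 2×1,10-phenanthroline (neutral), 2×isothiocyanato (-1 each); total -2. So Nb + (-2) = 3+, giving Nb = +5.
Ligands are named alphabetically: isothiocyanato before phenanthroline.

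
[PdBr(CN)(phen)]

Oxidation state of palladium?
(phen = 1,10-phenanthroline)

+2

No counter-ion: the bracketed complex is neutral.
Ligand charges: 1×phen neutral; 1×CN = -1; 1×Br = -1; sum -2.
Pd + (-2) = 0 ⇒ Pd is +2.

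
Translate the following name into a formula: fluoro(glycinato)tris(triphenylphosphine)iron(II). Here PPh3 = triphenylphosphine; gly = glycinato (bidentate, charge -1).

[FeF(gly)(PPh3)3]

Ligands: 1 fluoro (F, -1), 3 triphenylphosphine (PPh3, neutral), 1 glycinato (gly, -1). Ligand charge sum = -2.
With Fe in oxidation state +2, the complex ion is [Fe...].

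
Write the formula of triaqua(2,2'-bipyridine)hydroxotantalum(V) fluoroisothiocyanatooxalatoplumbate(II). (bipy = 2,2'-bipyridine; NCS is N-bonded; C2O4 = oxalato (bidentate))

[Ta(bipy)(H2O)3(OH)][Pb(C2O4)F(NCS)]2

Cation [Ta…]: ligand charges -1, Ta(V) ⇒ ion charge 4+.
Anion [Pb…]: ligand charges -4, Pb(II) ⇒ ion charge 2−.
One 4+ cation requires 2 of the 2− anion.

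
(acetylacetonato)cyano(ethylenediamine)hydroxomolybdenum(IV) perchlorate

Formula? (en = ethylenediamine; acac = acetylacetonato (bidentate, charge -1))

Ligands: 1 ethylenediamine (en, neutral), 1 hydroxo (OH, -1), 1 cyano (CN, -1), 1 acetylacetonato (acac, -1). Ligand charge sum = -3.
With Mo in oxidation state +4, the complex ion is [Mo...]^1+.
Charge balance with perchlorate (-1) requires 1 complex ion per 1 perchlorate.

[Mo(acac)(CN)(en)(OH)]ClO4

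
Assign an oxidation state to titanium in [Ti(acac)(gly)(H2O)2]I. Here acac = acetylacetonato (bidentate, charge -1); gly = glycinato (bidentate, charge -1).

1 iodide outside the brackets (-1 each) → the complex ion is 1+.
Ligand charges: 2×H2O neutral; 1×acac = -1; 1×gly = -1; sum -2.
Ti + (-2) = 1+ ⇒ Ti is +3.

+3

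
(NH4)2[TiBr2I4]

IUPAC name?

ammonium dibromotetraiodotitanate(IV)

The 2 ammonium counter-ions carry a total charge of +2, so each complex ion is 2−.
Ligand charges: 2×bromo (-1 each), 4×iodo (-1 each); total -6. So Ti + (-6) = 2−, giving Ti = +4.
Ligands are named alphabetically: bromo before iodo.
The complex ion is anionic, so titanium takes the -ate form titanate(IV).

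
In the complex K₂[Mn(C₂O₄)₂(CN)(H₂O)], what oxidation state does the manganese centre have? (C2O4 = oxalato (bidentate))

+3

2 potassium outside the brackets (+1 each) → the complex ion is 2−.
Ligand charges: 1×H2O neutral; 2×C2O4 = -4; 1×CN = -1; sum -5.
Mn + (-5) = 2− ⇒ Mn is +3.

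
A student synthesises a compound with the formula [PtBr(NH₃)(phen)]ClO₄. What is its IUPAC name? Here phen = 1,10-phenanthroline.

amminebromo(1,10-phenanthroline)platinum(II) perchlorate

The 1 perchlorate counter-ion carries a total charge of -1, so each complex ion is 1+.
Ligand charges: 1×1,10-phenanthroline (neutral), 1×ammine (neutral), 1×bromo (-1 each); total -1. So Pt + (-1) = 1+, giving Pt = +2.
Ligands are named alphabetically: ammine before bromo before phenanthroline.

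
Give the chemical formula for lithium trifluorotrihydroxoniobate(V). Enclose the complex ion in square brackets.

Li[NbF3(OH)3]

Ligands: 3 hydroxo (OH, -1), 3 fluoro (F, -1). Ligand charge sum = -6.
With Nb in oxidation state +5, the complex ion is [Nb...]^1−.
Charge balance with lithium (+1) requires 1 complex ion per 1 lithium.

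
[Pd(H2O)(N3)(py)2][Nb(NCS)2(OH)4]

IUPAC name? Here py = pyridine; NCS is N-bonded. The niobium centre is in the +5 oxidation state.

aquaazidobis(pyridine)palladium(II) tetrahydroxodiisothiocyanatoniobate(V)

Nb is given as +5; the anion's ligand charges sum to -6, so the complex anion is 1−.
A 1:1 salt means the cation carries the equal and opposite charge, 1+.
Cation: ligand charges sum to -1; for the ion to be 1+, Pd = +2.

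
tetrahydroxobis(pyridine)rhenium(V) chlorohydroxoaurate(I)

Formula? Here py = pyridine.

Cation [Re…]: ligand charges -4, Re(V) ⇒ ion charge 1+.
Anion [Au…]: ligand charges -2, Au(I) ⇒ ion charge 1−.
One 1+ cation balances one 1− anion.

[Re(OH)4(py)2][AuCl(OH)]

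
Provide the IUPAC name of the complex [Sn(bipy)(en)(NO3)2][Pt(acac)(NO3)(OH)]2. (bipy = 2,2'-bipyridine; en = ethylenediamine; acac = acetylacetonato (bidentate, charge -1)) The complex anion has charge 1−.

The complex anion is given as 1−; its ligand charges sum to -3, so Pt = +2.
With 2 anions per cation, the cation must be 2×1 = 2+.
Cation: ligand charges sum to -2; for the ion to be 2+, Sn = +4.

(2,2'-bipyridine)(ethylenediamine)dinitratotin(IV) (acetylacetonato)hydroxonitratoplatinate(II)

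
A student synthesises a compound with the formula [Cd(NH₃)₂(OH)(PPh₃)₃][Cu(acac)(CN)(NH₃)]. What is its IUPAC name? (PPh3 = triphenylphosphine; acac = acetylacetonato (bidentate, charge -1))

Both ions are complex: the cation is named first with the plain metal name, the anion second with the -ate form; each ion's ligands are alphabetised independently.
Cadmium is always +2 in its complexes; the cation's ligand charges sum to -1, so the complex cation is 1+.
A 1:1 salt means the anion carries the equal and opposite charge, 1−.
Anion: ligand charges sum to -2; for the ion to be 1−, Cu = +1.

diamminehydroxotris(triphenylphosphine)cadmium(II) (acetylacetonato)amminecyanocuprate(I)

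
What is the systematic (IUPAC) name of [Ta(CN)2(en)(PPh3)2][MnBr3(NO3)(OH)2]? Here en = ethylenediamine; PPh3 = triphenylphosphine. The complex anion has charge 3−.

Both ions are complex: the cation is named first with the plain metal name, the anion second with the -ate form; each ion's ligands are alphabetised independently.
The complex anion is given as 3−; its ligand charges sum to -6, so Mn = +3.
A 1:1 salt means the cation carries the equal and opposite charge, 3+.
Cation: ligand charges sum to -2; for the ion to be 3+, Ta = +5.

dicyano(ethylenediamine)bis(triphenylphosphine)tantalum(V) tribromodihydroxonitratomanganate(III)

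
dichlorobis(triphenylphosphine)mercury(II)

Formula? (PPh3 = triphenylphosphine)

Ligands: 2 triphenylphosphine (PPh3, neutral), 2 chloro (Cl, -1). Ligand charge sum = -2.
With Hg in oxidation state +2, the complex ion is [Hg...].

[HgCl2(PPh3)2]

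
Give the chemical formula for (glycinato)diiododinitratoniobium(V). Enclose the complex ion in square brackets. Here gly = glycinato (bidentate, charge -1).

Ligands: 1 glycinato (gly, -1), 2 iodo (I, -1), 2 nitrato (NO3, -1). Ligand charge sum = -5.
With Nb in oxidation state +5, the complex ion is [Nb...].

[Nb(gly)I2(NO3)2]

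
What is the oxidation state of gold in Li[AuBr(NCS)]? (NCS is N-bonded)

+1

1 lithium outside the brackets (+1 each) → the complex ion is 1−.
Ligand charges: 1×NCS = -1; 1×Br = -1; sum -2.
Au + (-2) = 1− ⇒ Au is +1.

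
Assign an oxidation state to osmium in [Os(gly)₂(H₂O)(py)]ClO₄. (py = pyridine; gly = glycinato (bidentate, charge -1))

+3

1 perchlorate outside the brackets (-1 each) → the complex ion is 1+.
Ligand charges: 1×H2O neutral; 1×py neutral; 2×gly = -2; sum -2.
Os + (-2) = 1+ ⇒ Os is +3.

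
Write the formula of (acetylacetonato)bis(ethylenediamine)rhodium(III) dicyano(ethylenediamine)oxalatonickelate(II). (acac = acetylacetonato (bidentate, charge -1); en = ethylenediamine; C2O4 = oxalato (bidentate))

Cation [Rh…]: ligand charges -1, Rh(III) ⇒ ion charge 2+.
Anion [Ni…]: ligand charges -4, Ni(II) ⇒ ion charge 2−.
One 2+ cation balances one 2− anion.

[Rh(acac)(en)2][Ni(C2O4)(CN)2(en)]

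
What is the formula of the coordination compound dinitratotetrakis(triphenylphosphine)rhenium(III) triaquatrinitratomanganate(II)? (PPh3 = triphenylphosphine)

Cation [Re…]: ligand charges -2, Re(III) ⇒ ion charge 1+.
Anion [Mn…]: ligand charges -3, Mn(II) ⇒ ion charge 1−.

[Re(NO3)2(PPh3)4][Mn(H2O)3(NO3)3]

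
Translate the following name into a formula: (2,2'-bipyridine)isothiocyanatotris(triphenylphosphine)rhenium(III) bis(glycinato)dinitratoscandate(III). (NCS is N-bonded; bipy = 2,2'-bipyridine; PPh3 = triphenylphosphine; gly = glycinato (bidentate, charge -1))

Cation [Re…]: ligand charges -1, Re(III) ⇒ ion charge 2+.
Anion [Sc…]: ligand charges -4, Sc(III) ⇒ ion charge 1−.

[Re(bipy)(NCS)(PPh3)3][Sc(gly)2(NO3)2]2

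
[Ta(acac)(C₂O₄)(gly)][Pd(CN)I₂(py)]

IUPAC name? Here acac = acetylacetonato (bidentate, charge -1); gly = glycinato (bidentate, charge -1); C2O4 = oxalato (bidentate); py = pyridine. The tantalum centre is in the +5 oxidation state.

Both ions are complex: the cation is named first with the plain metal name, the anion second with the -ate form; each ion's ligands are alphabetised independently.
Ta is given as +5; the cation's ligand charges sum to -4, so the complex cation is 1+.
A 1:1 salt means the anion carries the equal and opposite charge, 1−.
Anion: ligand charges sum to -3; for the ion to be 1−, Pd = +2.

(acetylacetonato)(glycinato)oxalatotantalum(V) cyanodiiodo(pyridine)palladate(II)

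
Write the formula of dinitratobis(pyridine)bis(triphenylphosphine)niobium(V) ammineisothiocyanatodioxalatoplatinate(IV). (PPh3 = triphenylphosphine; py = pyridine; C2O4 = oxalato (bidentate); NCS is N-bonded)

Cation [Nb…]: ligand charges -2, Nb(V) ⇒ ion charge 3+.
Anion [Pt…]: ligand charges -5, Pt(IV) ⇒ ion charge 1−.
One 3+ cation requires 3 of the 1− anion.

[Nb(NO3)2(PPh3)2(py)2][Pt(C2O4)2(NCS)(NH3)]3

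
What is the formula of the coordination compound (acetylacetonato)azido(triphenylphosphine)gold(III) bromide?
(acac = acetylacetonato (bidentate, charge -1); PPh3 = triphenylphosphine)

[Au(acac)(N3)(PPh3)]Br

Ligands: 1 acetylacetonato (acac, -1), 1 triphenylphosphine (PPh3, neutral), 1 azido (N3, -1). Ligand charge sum = -2.
With Au in oxidation state +3, the complex ion is [Au...]^1+.
Charge balance with bromide (-1) requires 1 complex ion per 1 bromide.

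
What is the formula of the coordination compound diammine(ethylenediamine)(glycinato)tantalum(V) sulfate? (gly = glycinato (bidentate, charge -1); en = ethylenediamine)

Ligands: 2 ammine (NH3, neutral), 1 glycinato (gly, -1), 1 ethylenediamine (en, neutral). Ligand charge sum = -1.
With Ta in oxidation state +5, the complex ion is [Ta...]^4+.
Charge balance with sulfate (-2) requires 1 complex ion per 2 sulfate.

[Ta(en)(gly)(NH3)2](SO4)2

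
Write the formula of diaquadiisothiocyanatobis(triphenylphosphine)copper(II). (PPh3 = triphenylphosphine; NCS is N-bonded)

Ligands: 2 triphenylphosphine (PPh3, neutral), 2 isothiocyanato (NCS, -1), 2 aqua (H2O, neutral). Ligand charge sum = -2.
With Cu in oxidation state +2, the complex ion is [Cu...].

[Cu(H2O)2(NCS)2(PPh3)2]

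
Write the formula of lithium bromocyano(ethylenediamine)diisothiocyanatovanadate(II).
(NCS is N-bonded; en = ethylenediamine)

Li2[VBr(CN)(en)(NCS)2]

Ligands: 2 isothiocyanato (NCS, -1), 1 bromo (Br, -1), 1 cyano (CN, -1), 1 ethylenediamine (en, neutral). Ligand charge sum = -4.
With V in oxidation state +2, the complex ion is [V...]^2−.
Charge balance with lithium (+1) requires 1 complex ion per 2 lithium.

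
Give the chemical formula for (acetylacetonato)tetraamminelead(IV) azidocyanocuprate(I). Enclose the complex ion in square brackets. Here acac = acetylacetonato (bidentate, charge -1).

[Pb(acac)(NH3)4][Cu(CN)(N3)]3

Cation [Pb…]: ligand charges -1, Pb(IV) ⇒ ion charge 3+.
Anion [Cu…]: ligand charges -2, Cu(I) ⇒ ion charge 1−.
One 3+ cation requires 3 of the 1− anion.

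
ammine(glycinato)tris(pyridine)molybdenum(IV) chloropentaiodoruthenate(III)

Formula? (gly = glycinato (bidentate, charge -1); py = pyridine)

Cation [Mo…]: ligand charges -1, Mo(IV) ⇒ ion charge 3+.
Anion [Ru…]: ligand charges -6, Ru(III) ⇒ ion charge 3−.
One 3+ cation balances one 3− anion.

[Mo(gly)(NH3)(py)3][RuClI5]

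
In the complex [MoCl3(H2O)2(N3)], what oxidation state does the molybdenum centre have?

No counter-ion: the bracketed complex is neutral.
Ligand charges: 2×H2O neutral; 1×N3 = -1; 3×Cl = -3; sum -4.
Mo + (-4) = 0 ⇒ Mo is +4.

+4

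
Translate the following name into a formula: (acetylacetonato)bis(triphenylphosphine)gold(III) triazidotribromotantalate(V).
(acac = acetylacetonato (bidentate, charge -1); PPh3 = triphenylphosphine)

[Au(acac)(PPh3)2][TaBr3(N3)3]2

Cation [Au…]: ligand charges -1, Au(III) ⇒ ion charge 2+.
Anion [Ta…]: ligand charges -6, Ta(V) ⇒ ion charge 1−.
One 2+ cation requires 2 of the 1− anion.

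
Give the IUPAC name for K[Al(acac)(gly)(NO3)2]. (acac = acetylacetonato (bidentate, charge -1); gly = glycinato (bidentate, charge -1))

The 1 potassium counter-ion carries a total charge of +1, so each complex ion is 1−.
Ligand charges: 2×nitrato (-1 each), 1×acetylacetonato (-1 each), 1×glycinato (-1 each); total -4. So Al + (-4) = 1−, giving Al = +3.
Ligands are named alphabetically: acetylacetonato before glycinato before nitrato.
The complex ion is anionic, so aluminium takes the -ate form aluminate(III).

potassium (acetylacetonato)(glycinato)dinitratoaluminate(III)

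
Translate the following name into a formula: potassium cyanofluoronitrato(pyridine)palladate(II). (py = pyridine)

K[Pd(CN)F(NO3)(py)]

Ligands: 1 pyridine (py, neutral), 1 cyano (CN, -1), 1 nitrato (NO3, -1), 1 fluoro (F, -1). Ligand charge sum = -3.
Charge balance with potassium (+1) requires 1 complex ion per 1 potassium.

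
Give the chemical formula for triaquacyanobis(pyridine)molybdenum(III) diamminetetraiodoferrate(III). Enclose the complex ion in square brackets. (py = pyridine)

Cation [Mo…]: ligand charges -1, Mo(III) ⇒ ion charge 2+.
Anion [Fe…]: ligand charges -4, Fe(III) ⇒ ion charge 1−.

[Mo(CN)(H2O)3(py)2][FeI4(NH3)2]2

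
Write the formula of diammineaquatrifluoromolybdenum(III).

[MoF3(H2O)(NH3)2]

Ligands: 3 fluoro (F, -1), 1 aqua (H2O, neutral), 2 ammine (NH3, neutral). Ligand charge sum = -3.
With Mo in oxidation state +3, the complex ion is [Mo...].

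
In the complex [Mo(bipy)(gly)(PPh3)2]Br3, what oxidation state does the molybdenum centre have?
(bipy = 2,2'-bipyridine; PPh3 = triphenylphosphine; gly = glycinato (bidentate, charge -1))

+4

3 bromide outside the brackets (-1 each) → the complex ion is 3+.
Ligand charges: 1×bipy neutral; 2×PPh3 neutral; 1×gly = -1; sum -1.
Mo + (-1) = 3+ ⇒ Mo is +4.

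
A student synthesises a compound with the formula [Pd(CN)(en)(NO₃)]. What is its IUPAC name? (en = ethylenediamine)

There is no counter-ion, so the complex is neutral overall.
Ligand charges: 1×ethylenediamine (neutral), 1×nitrato (-1 each), 1×cyano (-1 each); total -2. So Pd + (-2) = 0, giving Pd = +2.
Ligands are named alphabetically: cyano before ethylenediamine before nitrato.

cyano(ethylenediamine)nitratopalladium(II)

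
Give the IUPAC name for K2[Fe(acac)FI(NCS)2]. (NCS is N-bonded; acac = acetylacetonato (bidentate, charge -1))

potassium (acetylacetonato)fluoroiododiisothiocyanatoferrate(III)

The 2 potassium counter-ions carry a total charge of +2, so each complex ion is 2−.
Ligand charges: 1×iodo (-1 each), 1×fluoro (-1 each), 2×isothiocyanato (-1 each), 1×acetylacetonato (-1 each); total -5. So Fe + (-5) = 2−, giving Fe = +3.
The complex ion is anionic, so iron takes the -ate form ferrate(III).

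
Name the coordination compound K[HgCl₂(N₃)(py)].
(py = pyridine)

The 1 potassium counter-ion carries a total charge of +1, so each complex ion is 1−.
Ligand charges: 1×azido (-1 each), 1×pyridine (neutral), 2×chloro (-1 each); total -3. So Hg + (-3) = 1−, giving Hg = +2.
Ligands are named alphabetically: azido before chloro before pyridine.
The complex ion is anionic, so mercury takes the -ate form mercurate(II).

potassium azidodichloro(pyridine)mercurate(II)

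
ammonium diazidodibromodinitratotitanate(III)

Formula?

Ligands: 2 azido (N3, -1), 2 bromo (Br, -1), 2 nitrato (NO3, -1). Ligand charge sum = -6.
Charge balance with ammonium (+1) requires 1 complex ion per 3 ammonium.

(NH4)3[TiBr2(N3)2(NO3)2]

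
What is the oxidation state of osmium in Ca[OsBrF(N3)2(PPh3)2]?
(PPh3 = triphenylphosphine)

+2

1 calcium outside the brackets (+2 each) → the complex ion is 2−.
Ligand charges: 1×Br = -1; 2×PPh3 neutral; 2×N3 = -2; 1×F = -1; sum -4.
Os + (-4) = 2− ⇒ Os is +2.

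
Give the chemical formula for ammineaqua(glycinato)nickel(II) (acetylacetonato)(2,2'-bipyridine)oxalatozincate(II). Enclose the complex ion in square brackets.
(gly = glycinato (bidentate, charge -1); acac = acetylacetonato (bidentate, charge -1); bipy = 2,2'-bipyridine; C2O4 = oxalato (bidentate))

[Ni(gly)(H2O)(NH3)][Zn(acac)(bipy)(C2O4)]

Cation [Ni…]: ligand charges -1, Ni(II) ⇒ ion charge 1+.
Anion [Zn…]: ligand charges -3, Zn(II) ⇒ ion charge 1−.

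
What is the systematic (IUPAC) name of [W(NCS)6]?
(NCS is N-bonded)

There is no counter-ion, so the complex is neutral overall.
Ligand charges: 6×isothiocyanato (-1 each); total -6. So W + (-6) = 0, giving W = +6.

hexaisothiocyanatotungsten(VI)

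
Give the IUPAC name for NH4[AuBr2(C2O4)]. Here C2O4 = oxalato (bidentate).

ammonium dibromooxalatoaurate(III)

The 1 ammonium counter-ion carries a total charge of +1, so each complex ion is 1−.
Ligand charges: 1×oxalato (-2 each), 2×bromo (-1 each); total -4. So Au + (-4) = 1−, giving Au = +3.
Ligands are named alphabetically: bromo before oxalato.
The complex ion is anionic, so gold takes the -ate form aurate(III).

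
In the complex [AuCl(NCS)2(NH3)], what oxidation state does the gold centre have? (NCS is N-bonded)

+3

No counter-ion: the bracketed complex is neutral.
Ligand charges: 2×NCS = -2; 1×Cl = -1; 1×NH3 neutral; sum -3.
Au + (-3) = 0 ⇒ Au is +3.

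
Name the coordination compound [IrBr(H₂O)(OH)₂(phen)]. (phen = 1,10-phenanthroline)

There is no counter-ion, so the complex is neutral overall.
Ligand charges: 1×bromo (-1 each), 1×1,10-phenanthroline (neutral), 2×hydroxo (-1 each), 1×aqua (neutral); total -3. So Ir + (-3) = 0, giving Ir = +3.
Ligands are named alphabetically: aqua before bromo before hydroxo before phenanthroline.

aquabromodihydroxo(1,10-phenanthroline)iridium(III)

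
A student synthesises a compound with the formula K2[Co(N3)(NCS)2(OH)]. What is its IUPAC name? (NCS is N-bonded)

potassium azidohydroxodiisothiocyanatocobaltate(II)

The 2 potassium counter-ions carry a total charge of +2, so each complex ion is 2−.
Ligand charges: 2×isothiocyanato (-1 each), 1×hydroxo (-1 each), 1×azido (-1 each); total -4. So Co + (-4) = 2−, giving Co = +2.
Ligands are named alphabetically: azido before hydroxo before isothiocyanato.
The complex ion is anionic, so cobalt takes the -ate form cobaltate(II).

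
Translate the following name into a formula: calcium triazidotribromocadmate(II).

Ligands: 3 azido (N3, -1), 3 bromo (Br, -1). Ligand charge sum = -6.
With Cd in oxidation state +2, the complex ion is [Cd...]^4−.
Charge balance with calcium (+2) requires 1 complex ion per 2 calcium.

Ca2[CdBr3(N3)3]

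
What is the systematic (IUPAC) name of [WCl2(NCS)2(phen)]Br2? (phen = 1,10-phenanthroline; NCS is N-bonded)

dichlorodiisothiocyanato(1,10-phenanthroline)tungsten(VI) bromide

The 2 bromide counter-ions carry a total charge of -2, so each complex ion is 2+.
Ligand charges: 1×1,10-phenanthroline (neutral), 2×chloro (-1 each), 2×isothiocyanato (-1 each); total -4. So W + (-4) = 2+, giving W = +6.
Ligands are named alphabetically: chloro before isothiocyanato before phenanthroline.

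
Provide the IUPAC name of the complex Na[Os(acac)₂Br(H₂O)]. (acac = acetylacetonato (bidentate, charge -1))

The 1 sodium counter-ion carries a total charge of +1, so each complex ion is 1−.
Ligand charges: 2×acetylacetonato (-1 each), 1×aqua (neutral), 1×bromo (-1 each); total -3. So Os + (-3) = 1−, giving Os = +2.
Ligands are named alphabetically: acetylacetonato before aqua before bromo.
The complex ion is anionic, so osmium takes the -ate form osmate(II).

sodium bis(acetylacetonato)aquabromoosmate(II)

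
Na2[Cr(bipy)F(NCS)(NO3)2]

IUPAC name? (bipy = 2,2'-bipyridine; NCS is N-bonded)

The 2 sodium counter-ions carry a total charge of +2, so each complex ion is 2−.
Ligand charges: 2×nitrato (-1 each), 1×2,2'-bipyridine (neutral), 1×isothiocyanato (-1 each), 1×fluoro (-1 each); total -4. So Cr + (-4) = 2−, giving Cr = +2.
The complex ion is anionic, so chromium takes the -ate form chromate(II).

sodium (2,2'-bipyridine)fluoroisothiocyanatodinitratochromate(II)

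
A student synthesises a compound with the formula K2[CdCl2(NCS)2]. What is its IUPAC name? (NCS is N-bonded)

potassium dichlorodiisothiocyanatocadmate(II)

The 2 potassium counter-ions carry a total charge of +2, so each complex ion is 2−.
Ligand charges: 2×isothiocyanato (-1 each), 2×chloro (-1 each); total -4. So Cd + (-4) = 2−, giving Cd = +2.
The complex ion is anionic, so cadmium takes the -ate form cadmate(II).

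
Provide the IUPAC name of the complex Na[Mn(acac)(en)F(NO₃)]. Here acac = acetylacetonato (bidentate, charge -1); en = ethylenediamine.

sodium (acetylacetonato)(ethylenediamine)fluoronitratomanganate(II)

The 1 sodium counter-ion carries a total charge of +1, so each complex ion is 1−.
Ligand charges: 1×nitrato (-1 each), 1×fluoro (-1 each), 1×acetylacetonato (-1 each), 1×ethylenediamine (neutral); total -3. So Mn + (-3) = 1−, giving Mn = +2.
Ligands are named alphabetically: acetylacetonato before ethylenediamine before fluoro before nitrato.
The complex ion is anionic, so manganese takes the -ate form manganate(II).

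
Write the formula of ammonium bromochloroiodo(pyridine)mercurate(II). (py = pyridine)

Ligands: 1 bromo (Br, -1), 1 chloro (Cl, -1), 1 pyridine (py, neutral), 1 iodo (I, -1). Ligand charge sum = -3.
With Hg in oxidation state +2, the complex ion is [Hg...]^1−.
Charge balance with ammonium (+1) requires 1 complex ion per 1 ammonium.

NH4[HgBrClI(py)]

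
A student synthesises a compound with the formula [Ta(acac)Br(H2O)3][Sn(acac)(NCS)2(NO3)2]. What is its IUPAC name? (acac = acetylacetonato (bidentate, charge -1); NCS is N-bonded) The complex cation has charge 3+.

(acetylacetonato)triaquabromotantalum(V) (acetylacetonato)diisothiocyanatodinitratostannate(II)

Both ions are complex: the cation is named first with the plain metal name, the anion second with the -ate form; each ion's ligands are alphabetised independently.
The complex cation is given as 3+; its ligand charges sum to -2, so Ta = +5.
A 1:1 salt means the anion carries the equal and opposite charge, 3−.
Anion: ligand charges sum to -5; for the ion to be 3−, Sn = +2.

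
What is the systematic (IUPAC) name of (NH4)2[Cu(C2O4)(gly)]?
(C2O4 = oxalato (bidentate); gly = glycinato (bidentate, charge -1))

ammonium (glycinato)oxalatocuprate(I)

The 2 ammonium counter-ions carry a total charge of +2, so each complex ion is 2−.
Ligand charges: 1×oxalato (-2 each), 1×glycinato (-1 each); total -3. So Cu + (-3) = 2−, giving Cu = +1.
The complex ion is anionic, so copper takes the -ate form cuprate(I).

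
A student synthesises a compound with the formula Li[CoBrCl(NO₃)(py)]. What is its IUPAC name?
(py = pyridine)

The 1 lithium counter-ion carries a total charge of +1, so each complex ion is 1−.
Ligand charges: 1×chloro (-1 each), 1×pyridine (neutral), 1×nitrato (-1 each), 1×bromo (-1 each); total -3. So Co + (-3) = 1−, giving Co = +2.
The complex ion is anionic, so cobalt takes the -ate form cobaltate(II).

lithium bromochloronitrato(pyridine)cobaltate(II)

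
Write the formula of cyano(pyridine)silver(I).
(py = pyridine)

Ligands: 1 cyano (CN, -1), 1 pyridine (py, neutral). Ligand charge sum = -1.
With Ag in oxidation state +1, the complex ion is [Ag...].

[Ag(CN)(py)]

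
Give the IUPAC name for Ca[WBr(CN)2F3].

The 1 calcium counter-ion carries a total charge of +2, so each complex ion is 2−.
Ligand charges: 1×bromo (-1 each), 3×fluoro (-1 each), 2×cyano (-1 each); total -6. So W + (-6) = 2−, giving W = +4.
Ligands are named alphabetically: bromo before cyano before fluoro.
The complex ion is anionic, so tungsten takes the -ate form tungstate(IV).

calcium bromodicyanotrifluorotungstate(IV)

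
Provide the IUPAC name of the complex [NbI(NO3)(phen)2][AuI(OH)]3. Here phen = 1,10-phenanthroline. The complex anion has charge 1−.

Both ions are complex: the cation is named first with the plain metal name, the anion second with the -ate form; each ion's ligands are alphabetised independently.
The complex anion is given as 1−; its ligand charges sum to -2, so Au = +1.
With 3 anions per cation, the cation must be 3×1 = 3+.
Cation: ligand charges sum to -2; for the ion to be 3+, Nb = +5.

iodonitratobis(1,10-phenanthroline)niobium(V) hydroxoiodoaurate(I)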